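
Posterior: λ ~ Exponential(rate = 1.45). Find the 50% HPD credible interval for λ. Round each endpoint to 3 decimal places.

[0.000, 0.478]

The exponential density is strictly decreasing on [0, ∞), so the HPD interval is anchored at 0: [0, q] with P(λ ≤ q) = 0.50.
q = −ln(1 − 0.50) / 1.45 = 0.6931 / 1.45 = 0.478.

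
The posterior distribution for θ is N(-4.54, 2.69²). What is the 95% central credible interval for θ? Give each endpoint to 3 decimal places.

[-9.812, 0.732]

The posterior is symmetric, so the 95% equal-tailed interval is θ = -4.54 ± z·2.69 with z = 1.960.
Half-width: 1.960 × 2.69 = 5.272.
-4.54 − 5.272 = -9.812; -4.54 + 5.272 = 0.732.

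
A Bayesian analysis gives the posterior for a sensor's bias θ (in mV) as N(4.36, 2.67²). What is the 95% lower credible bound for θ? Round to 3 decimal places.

-0.032

Need L with P(θ ≥ L) = 0.95: L = 4.36 − z_{0.05}·2.67.
z = 1.645; L = 4.36 − 1.645 × 2.67 = -0.032.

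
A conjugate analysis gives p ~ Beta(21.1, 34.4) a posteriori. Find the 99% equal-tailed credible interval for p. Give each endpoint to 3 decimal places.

Posterior: Beta(21.1, 34.4).
Equal-tailed 99% interval: the 0.005 and 0.995 quantiles of Beta(21.1, 34.4).
Posterior mean ≈ 0.380, SD ≈ 0.065; a Normal approximation gives roughly [0.214, 0.547].
Exact: F⁻¹(0.005) = 0.225; F⁻¹(0.995) = 0.552.

[0.225, 0.552]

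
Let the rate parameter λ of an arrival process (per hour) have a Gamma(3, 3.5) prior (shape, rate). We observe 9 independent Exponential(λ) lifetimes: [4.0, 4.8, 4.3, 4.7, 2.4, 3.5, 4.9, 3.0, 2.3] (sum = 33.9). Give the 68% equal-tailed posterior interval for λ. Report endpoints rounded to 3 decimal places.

Posterior: Gamma(3+9, 3.5+33.9) = Gamma(12, 37.4) (shape, rate).
Equal-tailed 68% interval: Gamma(12, 37.4) quantiles at 0.16 and 0.84.
Posterior mean ≈ 0.321, SD ≈ 0.093; a Normal approximation gives roughly [0.229, 0.413].
Exact: lower = 0.230; upper = 0.412.

[0.230, 0.412]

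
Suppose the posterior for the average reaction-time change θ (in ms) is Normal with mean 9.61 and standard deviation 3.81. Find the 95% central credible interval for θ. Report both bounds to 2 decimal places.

The posterior is symmetric, so the 95% equal-tailed interval is θ = 9.61 ± z·3.81 with z = 1.960.
Half-width: 1.960 × 3.81 = 7.47.
9.61 − 7.47 = 2.14; 9.61 + 7.47 = 17.08.

[2.14, 17.08]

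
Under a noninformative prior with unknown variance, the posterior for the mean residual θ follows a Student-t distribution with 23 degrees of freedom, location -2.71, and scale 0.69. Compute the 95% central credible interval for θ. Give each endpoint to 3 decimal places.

The t_23 distribution is symmetric; the 95% interval is -2.71 ± t·0.69 with t_{0.975,23} = 2.069.
Half-width: 2.069 × 0.69 = 1.427.
-2.71 − 1.427 = -4.137; -2.71 + 1.427 = -1.283.

[-4.137, -1.283]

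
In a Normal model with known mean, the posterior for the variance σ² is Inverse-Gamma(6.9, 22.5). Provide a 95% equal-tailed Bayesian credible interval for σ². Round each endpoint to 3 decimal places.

[1.741, 8.176]

Inverse-Gamma(6.9, 22.5) quantiles: F⁻¹(0.025) and F⁻¹(0.975).
Equivalently, 1/σ² ~ Gamma(6.9, rate = 22.5); invert its 0.975 and 0.025 quantiles.
Posterior mean ≈ 3.814, SD ≈ 1.723; a Normal approximation gives roughly [0.437, 7.190].
Exact: lower = 1.741; upper = 8.176.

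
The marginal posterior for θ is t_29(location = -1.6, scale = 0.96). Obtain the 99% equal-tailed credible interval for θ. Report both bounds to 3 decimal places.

The t_29 distribution is symmetric; the 99% interval is -1.6 ± t·0.96 with t_{0.995,29} = 2.756.
Half-width: 2.756 × 0.96 = 2.646.
-1.6 − 2.646 = -4.246; -1.6 + 2.646 = 1.046.

[-4.246, 1.046]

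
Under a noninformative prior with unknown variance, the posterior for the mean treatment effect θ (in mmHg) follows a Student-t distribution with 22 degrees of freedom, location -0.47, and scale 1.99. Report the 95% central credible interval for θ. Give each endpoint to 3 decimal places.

The t_22 distribution is symmetric; the 95% interval is -0.47 ± t·1.99 with t_{0.975,22} = 2.074.
Half-width: 2.074 × 1.99 = 4.127.
-0.47 − 4.127 = -4.597; -0.47 + 4.127 = 3.657.

[-4.597, 3.657]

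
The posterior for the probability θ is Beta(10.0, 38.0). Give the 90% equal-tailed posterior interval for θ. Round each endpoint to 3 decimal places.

[0.120, 0.310]

Posterior: Beta(10.0, 38.0).
Equal-tailed 90% interval: the 0.05 and 0.95 quantiles of Beta(10.0, 38.0).
Posterior mean ≈ 0.208, SD ≈ 0.058; a Normal approximation gives roughly [0.113, 0.304].
Exact: F⁻¹(0.05) = 0.120; F⁻¹(0.95) = 0.310.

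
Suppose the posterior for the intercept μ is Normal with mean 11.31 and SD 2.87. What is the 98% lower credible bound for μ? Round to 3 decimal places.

Need L with P(μ ≥ L) = 0.98: L = 11.31 − z_{0.02}·2.87.
z = 2.054; L = 11.31 − 2.054 × 2.87 = 5.416.

5.416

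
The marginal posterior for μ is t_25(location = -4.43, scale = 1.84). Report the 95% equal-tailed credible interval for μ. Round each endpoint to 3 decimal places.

The t_25 distribution is symmetric; the 95% interval is -4.43 ± t·1.84 with t_{0.975,25} = 2.060.
Half-width: 2.060 × 1.84 = 3.790.
-4.43 − 3.790 = -8.220; -4.43 + 3.790 = -0.640.

[-8.220, -0.640]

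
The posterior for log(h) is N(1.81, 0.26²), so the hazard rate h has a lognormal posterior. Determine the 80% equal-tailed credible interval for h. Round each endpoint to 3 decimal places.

On the log scale the 80% interval is 1.81 ± 1.282 × 0.26 = [1.4768, 2.1432].
Exponentiate: [e^1.4768, e^2.1432] = [4.379, 8.527].

[4.379, 8.527]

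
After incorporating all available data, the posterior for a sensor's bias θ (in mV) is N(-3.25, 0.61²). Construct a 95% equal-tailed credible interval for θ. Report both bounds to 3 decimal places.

[-4.446, -2.054]

The posterior is symmetric, so the 95% equal-tailed interval is θ = -3.25 ± z·0.61 with z = 1.960.
Half-width: 1.960 × 0.61 = 1.196.
-3.25 − 1.196 = -4.446; -3.25 + 1.196 = -2.054.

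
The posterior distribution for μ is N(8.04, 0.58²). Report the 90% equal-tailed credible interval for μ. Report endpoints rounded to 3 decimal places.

[7.086, 8.994]

The posterior is symmetric, so the 90% equal-tailed interval is μ = 8.04 ± z·0.58 with z = 1.645.
Half-width: 1.645 × 0.58 = 0.954.
8.04 − 0.954 = 7.086; 8.04 + 0.954 = 8.994.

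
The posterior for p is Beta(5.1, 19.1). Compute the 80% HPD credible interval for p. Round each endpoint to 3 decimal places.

The posterior is unimodal and skewed, so the HPD interval has equal density at both endpoints and is the shortest 80% interval.
Solving f(0.097) = f(0.301) with F(0.301) − F(0.097) = 0.80 gives [0.097, 0.301].
For comparison, the equal-tailed interval is [0.112, 0.320]; the HPD is narrower and shifted toward the mode.

[0.097, 0.301]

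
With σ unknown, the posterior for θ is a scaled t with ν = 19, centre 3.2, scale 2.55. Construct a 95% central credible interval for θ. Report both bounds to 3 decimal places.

[-2.137, 8.537]

The t_19 distribution is symmetric; the 95% interval is 3.2 ± t·2.55 with t_{0.975,19} = 2.093.
Half-width: 2.093 × 2.55 = 5.337.
3.2 − 5.337 = -2.137; 3.2 + 5.337 = 8.537.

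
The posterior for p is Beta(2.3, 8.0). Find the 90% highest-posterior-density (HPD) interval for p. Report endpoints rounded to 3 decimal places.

[0.028, 0.408]

The posterior is unimodal and skewed, so the HPD interval has equal density at both endpoints and is the shortest 90% interval.
Solving f(0.028) = f(0.408) with F(0.408) − F(0.028) = 0.90 gives [0.028, 0.408].
For comparison, the equal-tailed interval is [0.054, 0.455]; the HPD is narrower and shifted toward the mode.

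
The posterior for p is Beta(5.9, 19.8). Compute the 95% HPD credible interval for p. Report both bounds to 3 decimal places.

[0.081, 0.390]

The posterior is unimodal and skewed, so the HPD interval has equal density at both endpoints and is the shortest 95% interval.
Solving f(0.081) = f(0.390) with F(0.390) − F(0.081) = 0.95 gives [0.081, 0.390].
For comparison, the equal-tailed interval is [0.092, 0.407]; the HPD is narrower and shifted toward the mode.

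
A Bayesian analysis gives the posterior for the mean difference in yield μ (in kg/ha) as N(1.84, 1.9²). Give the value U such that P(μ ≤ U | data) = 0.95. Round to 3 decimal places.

4.965

Need U with P(μ ≤ U) = 0.95: U = 1.84 + z_{0.05}·1.9.
z = 1.645; U = 1.84 + 1.645 × 1.9 = 4.965.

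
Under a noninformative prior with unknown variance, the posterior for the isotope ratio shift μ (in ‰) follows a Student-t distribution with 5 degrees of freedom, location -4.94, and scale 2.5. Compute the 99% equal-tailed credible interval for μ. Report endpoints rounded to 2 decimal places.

[-15.02, 5.14]

The t_5 distribution is symmetric; the 99% interval is -4.94 ± t·2.5 with t_{0.995,5} = 4.032.
Half-width: 4.032 × 2.5 = 10.08.
-4.94 − 10.08 = -15.02; -4.94 + 10.08 = 5.14.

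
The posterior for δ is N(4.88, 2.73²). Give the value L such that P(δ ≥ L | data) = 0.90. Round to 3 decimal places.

1.381

Need L with P(δ ≥ L) = 0.90: L = 4.88 − z_{0.1}·2.73.
z = 1.282; L = 4.88 − 1.282 × 2.73 = 1.381.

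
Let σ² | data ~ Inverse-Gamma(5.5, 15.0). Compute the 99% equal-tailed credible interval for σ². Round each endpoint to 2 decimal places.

Inverse-Gamma(5.5, 15.0) quantiles: F⁻¹(0.005) and F⁻¹(0.995).
Equivalently, 1/σ² ~ Gamma(5.5, rate = 15.0); invert its 0.995 and 0.005 quantiles.
Posterior mean ≈ 3.33, SD ≈ 1.78; a Normal approximation gives roughly [-1.26, 7.92].
Exact: lower = 1.12; upper = 11.52.

[1.12, 11.52]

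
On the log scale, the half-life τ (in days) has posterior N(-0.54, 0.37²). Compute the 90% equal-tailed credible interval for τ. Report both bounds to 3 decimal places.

On the log scale the 90% interval is -0.54 ± 1.645 × 0.37 = [-1.1486, 0.0686].
Exponentiate: [e^-1.1486, e^0.0686] = [0.317, 1.071].

[0.317, 1.071]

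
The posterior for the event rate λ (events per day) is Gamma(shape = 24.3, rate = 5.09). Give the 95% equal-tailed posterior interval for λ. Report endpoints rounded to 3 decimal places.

Posterior: Gamma(shape 24.3, rate 5.09).
Equal-tailed 95% interval: Gamma(24.3, 5.09) quantiles at 0.025 and 0.975.
Posterior mean ≈ 4.774, SD ≈ 0.968; a Normal approximation gives roughly [2.876, 6.672].
Exact: lower = 3.068; upper = 6.851.

[3.068, 6.851]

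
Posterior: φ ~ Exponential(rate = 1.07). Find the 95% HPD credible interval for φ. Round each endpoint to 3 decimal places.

The exponential density is strictly decreasing on [0, ∞), so the HPD interval is anchored at 0: [0, q] with P(φ ≤ q) = 0.95.
q = −ln(1 − 0.95) / 1.07 = 2.9957 / 1.07 = 2.800.

[0.000, 2.800]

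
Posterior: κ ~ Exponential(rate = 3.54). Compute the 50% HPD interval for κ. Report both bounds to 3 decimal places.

The exponential density is strictly decreasing on [0, ∞), so the HPD interval is anchored at 0: [0, q] with P(κ ≤ q) = 0.50.
q = −ln(1 − 0.50) / 3.54 = 0.6931 / 3.54 = 0.196.

[0.000, 0.196]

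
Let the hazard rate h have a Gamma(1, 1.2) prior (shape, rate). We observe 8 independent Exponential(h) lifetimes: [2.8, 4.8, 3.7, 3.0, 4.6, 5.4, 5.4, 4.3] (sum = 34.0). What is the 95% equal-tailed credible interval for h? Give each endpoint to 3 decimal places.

Posterior: Gamma(1+8, 1.2+34.0) = Gamma(9, 35.2) (shape, rate).
Equal-tailed 95% interval: Gamma(9, 35.2) quantiles at 0.025 and 0.975.
Posterior mean ≈ 0.256, SD ≈ 0.085; a Normal approximation gives roughly [0.089, 0.423].
Exact: lower = 0.117; upper = 0.448.

[0.117, 0.448]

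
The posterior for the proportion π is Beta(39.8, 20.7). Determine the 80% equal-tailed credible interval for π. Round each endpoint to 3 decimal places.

Posterior: Beta(39.8, 20.7).
Equal-tailed 80% interval: the 0.1 and 0.9 quantiles of Beta(39.8, 20.7).
Posterior mean ≈ 0.658, SD ≈ 0.060; a Normal approximation gives roughly [0.580, 0.735].
Exact: F⁻¹(0.1) = 0.579; F⁻¹(0.9) = 0.735.

[0.579, 0.735]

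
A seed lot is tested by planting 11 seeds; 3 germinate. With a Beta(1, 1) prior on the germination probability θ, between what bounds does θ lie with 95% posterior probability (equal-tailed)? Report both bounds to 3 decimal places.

Posterior: Beta(1+3, 1+8) = Beta(4, 9).
Equal-tailed 95% interval: the 0.025 and 0.975 quantiles of Beta(4, 9).
Posterior mean ≈ 0.308, SD ≈ 0.123; a Normal approximation gives roughly [0.066, 0.549].
Exact: F⁻¹(0.025) = 0.099; F⁻¹(0.975) = 0.572.

[0.099, 0.572]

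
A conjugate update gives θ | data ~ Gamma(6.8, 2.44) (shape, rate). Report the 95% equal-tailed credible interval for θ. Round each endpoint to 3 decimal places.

[1.102, 5.239]

Posterior: Gamma(shape 6.8, rate 2.44).
Equal-tailed 95% interval: Gamma(6.8, 2.44) quantiles at 0.025 and 0.975.
Posterior mean ≈ 2.787, SD ≈ 1.069; a Normal approximation gives roughly [0.692, 4.882].
Exact: lower = 1.102; upper = 5.239.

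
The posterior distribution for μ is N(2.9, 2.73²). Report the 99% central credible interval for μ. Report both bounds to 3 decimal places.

The posterior is symmetric, so the 99% equal-tailed interval is μ = 2.9 ± z·2.73 with z = 2.576.
Half-width: 2.576 × 2.73 = 7.032.
2.9 − 7.032 = -4.132; 2.9 + 7.032 = 9.932.

[-4.132, 9.932]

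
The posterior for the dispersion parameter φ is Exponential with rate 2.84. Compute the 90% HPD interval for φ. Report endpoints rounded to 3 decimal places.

The exponential density is strictly decreasing on [0, ∞), so the HPD interval is anchored at 0: [0, q] with P(φ ≤ q) = 0.90.
q = −ln(1 − 0.90) / 2.84 = 2.3026 / 2.84 = 0.811.

[0.000, 0.811]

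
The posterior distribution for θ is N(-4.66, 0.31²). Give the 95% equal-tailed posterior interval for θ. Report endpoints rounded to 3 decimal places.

[-5.268, -4.052]

The posterior is symmetric, so the 95% equal-tailed interval is θ = -4.66 ± z·0.31 with z = 1.960.
Half-width: 1.960 × 0.31 = 0.608.
-4.66 − 0.608 = -5.268; -4.66 + 0.608 = -4.052.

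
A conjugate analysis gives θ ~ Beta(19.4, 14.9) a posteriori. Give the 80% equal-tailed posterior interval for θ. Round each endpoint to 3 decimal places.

Posterior: Beta(19.4, 14.9).
Equal-tailed 80% interval: the 0.1 and 0.9 quantiles of Beta(19.4, 14.9).
Posterior mean ≈ 0.566, SD ≈ 0.083; a Normal approximation gives roughly [0.459, 0.673].
Exact: F⁻¹(0.1) = 0.457; F⁻¹(0.9) = 0.673.

[0.457, 0.673]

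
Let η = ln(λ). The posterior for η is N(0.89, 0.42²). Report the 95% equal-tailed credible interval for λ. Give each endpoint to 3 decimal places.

[1.069, 5.547]

On the log scale the 95% interval is 0.89 ± 1.960 × 0.42 = [0.0668, 1.7132].
Exponentiate: [e^0.0668, e^1.7132] = [1.069, 5.547].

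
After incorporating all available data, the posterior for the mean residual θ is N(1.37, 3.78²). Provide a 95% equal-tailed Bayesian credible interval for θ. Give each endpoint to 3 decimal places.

The posterior is symmetric, so the 95% equal-tailed interval is θ = 1.37 ± z·3.78 with z = 1.960.
Half-width: 1.960 × 3.78 = 7.409.
1.37 − 7.409 = -6.039; 1.37 + 7.409 = 8.779.

[-6.039, 8.779]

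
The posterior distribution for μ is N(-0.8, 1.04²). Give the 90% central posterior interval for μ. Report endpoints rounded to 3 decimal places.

The posterior is symmetric, so the 90% equal-tailed interval is μ = -0.8 ± z·1.04 with z = 1.645.
Half-width: 1.645 × 1.04 = 1.711.
-0.8 − 1.711 = -2.511; -0.8 + 1.711 = 0.911.

[-2.511, 0.911]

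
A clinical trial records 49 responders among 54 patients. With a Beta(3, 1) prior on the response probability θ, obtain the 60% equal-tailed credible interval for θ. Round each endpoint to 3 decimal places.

Posterior: Beta(3+49, 1+5) = Beta(52, 6).
Equal-tailed 60% interval: the 0.2 and 0.8 quantiles of Beta(52, 6).
Posterior mean ≈ 0.897, SD ≈ 0.040; a Normal approximation gives roughly [0.863, 0.930].
Exact: F⁻¹(0.2) = 0.865; F⁻¹(0.8) = 0.931.

[0.865, 0.931]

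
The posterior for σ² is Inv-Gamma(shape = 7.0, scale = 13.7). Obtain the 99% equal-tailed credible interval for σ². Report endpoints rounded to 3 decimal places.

Inverse-Gamma(7.0, 13.7) quantiles: F⁻¹(0.005) and F⁻¹(0.995).
Equivalently, 1/σ² ~ Gamma(7.0, rate = 13.7); invert its 0.995 and 0.005 quantiles.
Posterior mean ≈ 2.283, SD ≈ 1.021; a Normal approximation gives roughly [-0.347, 4.914].
Exact: lower = 0.875; upper = 6.724.

[0.875, 6.724]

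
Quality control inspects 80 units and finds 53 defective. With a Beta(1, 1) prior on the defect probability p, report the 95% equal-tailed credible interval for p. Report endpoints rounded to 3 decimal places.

Posterior: Beta(1+53, 1+27) = Beta(54, 28).
Equal-tailed 95% interval: the 0.025 and 0.975 quantiles of Beta(54, 28).
Posterior mean ≈ 0.659, SD ≈ 0.052; a Normal approximation gives roughly [0.557, 0.761].
Exact: F⁻¹(0.025) = 0.553; F⁻¹(0.975) = 0.757.

[0.553, 0.757]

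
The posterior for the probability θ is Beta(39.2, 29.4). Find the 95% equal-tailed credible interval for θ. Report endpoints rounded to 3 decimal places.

Posterior: Beta(39.2, 29.4).
Equal-tailed 95% interval: the 0.025 and 0.975 quantiles of Beta(39.2, 29.4).
Posterior mean ≈ 0.571, SD ≈ 0.059; a Normal approximation gives roughly [0.455, 0.688].
Exact: F⁻¹(0.025) = 0.454; F⁻¹(0.975) = 0.685.

[0.454, 0.685]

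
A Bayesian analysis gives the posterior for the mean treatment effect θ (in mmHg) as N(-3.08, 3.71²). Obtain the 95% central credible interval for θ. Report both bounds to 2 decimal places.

[-10.35, 4.19]

The posterior is symmetric, so the 95% equal-tailed interval is θ = -3.08 ± z·3.71 with z = 1.960.
Half-width: 1.960 × 3.71 = 7.27.
-3.08 − 7.27 = -10.35; -3.08 + 7.27 = 4.19.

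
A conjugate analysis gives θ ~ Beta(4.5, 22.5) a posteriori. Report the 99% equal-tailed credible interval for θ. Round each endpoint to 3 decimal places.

Posterior: Beta(4.5, 22.5).
Equal-tailed 99% interval: the 0.005 and 0.995 quantiles of Beta(4.5, 22.5).
Posterior mean ≈ 0.167, SD ≈ 0.070; a Normal approximation gives roughly [-0.015, 0.348].
Exact: F⁻¹(0.005) = 0.035; F⁻¹(0.995) = 0.386.

[0.035, 0.386]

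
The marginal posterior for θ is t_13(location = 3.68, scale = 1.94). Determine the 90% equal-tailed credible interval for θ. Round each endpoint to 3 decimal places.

The t_13 distribution is symmetric; the 90% interval is 3.68 ± t·1.94 with t_{0.95,13} = 1.771.
Half-width: 1.771 × 1.94 = 3.436.
3.68 − 3.436 = 0.244; 3.68 + 3.436 = 7.116.

[0.244, 7.116]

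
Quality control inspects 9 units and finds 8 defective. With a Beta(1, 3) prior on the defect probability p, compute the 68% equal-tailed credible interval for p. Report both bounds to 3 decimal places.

Posterior: Beta(1+8, 3+1) = Beta(9, 4).
Equal-tailed 68% interval: the 0.16 and 0.84 quantiles of Beta(9, 4).
Posterior mean ≈ 0.692, SD ≈ 0.123; a Normal approximation gives roughly [0.570, 0.815].
Exact: F⁻¹(0.16) = 0.566; F⁻¹(0.84) = 0.818.

[0.566, 0.818]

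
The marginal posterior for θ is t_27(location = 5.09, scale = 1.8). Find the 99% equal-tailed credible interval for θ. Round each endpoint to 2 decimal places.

[0.10, 10.08]

The t_27 distribution is symmetric; the 99% interval is 5.09 ± t·1.8 with t_{0.995,27} = 2.771.
Half-width: 2.771 × 1.8 = 4.99.
5.09 − 4.99 = 0.10; 5.09 + 4.99 = 10.08.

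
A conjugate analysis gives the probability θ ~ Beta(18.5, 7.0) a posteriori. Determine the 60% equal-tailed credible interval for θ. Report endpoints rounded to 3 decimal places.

[0.653, 0.801]

Posterior: Beta(18.5, 7.0).
Equal-tailed 60% interval: the 0.2 and 0.8 quantiles of Beta(18.5, 7.0).
Posterior mean ≈ 0.725, SD ≈ 0.087; a Normal approximation gives roughly [0.653, 0.798].
Exact: F⁻¹(0.2) = 0.653; F⁻¹(0.8) = 0.801.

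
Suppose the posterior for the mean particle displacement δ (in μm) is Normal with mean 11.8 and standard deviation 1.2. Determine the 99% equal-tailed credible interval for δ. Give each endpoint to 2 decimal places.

The posterior is symmetric, so the 99% equal-tailed interval is δ = 11.8 ± z·1.2 with z = 2.576.
Half-width: 2.576 × 1.2 = 3.09.
11.8 − 3.09 = 8.71; 11.8 + 3.09 = 14.89.

[8.71, 14.89]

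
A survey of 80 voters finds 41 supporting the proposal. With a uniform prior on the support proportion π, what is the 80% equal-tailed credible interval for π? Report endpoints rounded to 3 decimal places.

[0.442, 0.583]

Posterior: Beta(1+41, 1+39) = Beta(42, 40).
Equal-tailed 80% interval: the 0.1 and 0.9 quantiles of Beta(42, 40).
Posterior mean ≈ 0.512, SD ≈ 0.055; a Normal approximation gives roughly [0.442, 0.583].
Exact: F⁻¹(0.1) = 0.442; F⁻¹(0.9) = 0.583.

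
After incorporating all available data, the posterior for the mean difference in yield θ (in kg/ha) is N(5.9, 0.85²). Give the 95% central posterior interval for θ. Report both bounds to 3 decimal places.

[4.234, 7.566]

The posterior is symmetric, so the 95% equal-tailed interval is θ = 5.9 ± z·0.85 with z = 1.960.
Half-width: 1.960 × 0.85 = 1.666.
5.9 − 1.666 = 4.234; 5.9 + 1.666 = 7.566.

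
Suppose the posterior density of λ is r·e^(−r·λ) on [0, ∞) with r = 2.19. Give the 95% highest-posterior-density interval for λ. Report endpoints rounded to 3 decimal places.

[0.000, 1.368]

The exponential density is strictly decreasing on [0, ∞), so the HPD interval is anchored at 0: [0, q] with P(λ ≤ q) = 0.95.
q = −ln(1 − 0.95) / 2.19 = 2.9957 / 2.19 = 1.368.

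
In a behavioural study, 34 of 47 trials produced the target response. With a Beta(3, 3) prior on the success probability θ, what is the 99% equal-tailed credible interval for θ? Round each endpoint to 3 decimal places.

[0.526, 0.842]

Posterior: Beta(3+34, 3+13) = Beta(37, 16).
Equal-tailed 99% interval: the 0.005 and 0.995 quantiles of Beta(37, 16).
Posterior mean ≈ 0.698, SD ≈ 0.062; a Normal approximation gives roughly [0.537, 0.859].
Exact: F⁻¹(0.005) = 0.526; F⁻¹(0.995) = 0.842.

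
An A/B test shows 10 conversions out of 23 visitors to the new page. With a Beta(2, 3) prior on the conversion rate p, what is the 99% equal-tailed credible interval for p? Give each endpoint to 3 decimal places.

Posterior: Beta(2+10, 3+13) = Beta(12, 16).
Equal-tailed 99% interval: the 0.005 and 0.995 quantiles of Beta(12, 16).
Posterior mean ≈ 0.429, SD ≈ 0.092; a Normal approximation gives roughly [0.192, 0.665].
Exact: F⁻¹(0.005) = 0.209; F⁻¹(0.995) = 0.667.

[0.209, 0.667]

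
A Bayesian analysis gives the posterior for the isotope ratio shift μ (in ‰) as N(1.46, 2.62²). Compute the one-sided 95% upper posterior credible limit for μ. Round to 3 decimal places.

5.770

Need U with P(μ ≤ U) = 0.95: U = 1.46 + z_{0.05}·2.62.
z = 1.645; U = 1.46 + 1.645 × 2.62 = 5.770.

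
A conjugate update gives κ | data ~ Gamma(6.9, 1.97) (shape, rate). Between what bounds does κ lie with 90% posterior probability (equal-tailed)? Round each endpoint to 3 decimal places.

[1.633, 5.944]

Posterior: Gamma(shape 6.9, rate 1.97).
Equal-tailed 90% interval: Gamma(6.9, 1.97) quantiles at 0.05 and 0.95.
Posterior mean ≈ 3.503, SD ≈ 1.333; a Normal approximation gives roughly [1.309, 5.696].
Exact: lower = 1.633; upper = 5.944.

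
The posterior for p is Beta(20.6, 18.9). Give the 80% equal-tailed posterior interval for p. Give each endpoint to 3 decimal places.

[0.420, 0.623]

Posterior: Beta(20.6, 18.9).
Equal-tailed 80% interval: the 0.1 and 0.9 quantiles of Beta(20.6, 18.9).
Posterior mean ≈ 0.522, SD ≈ 0.078; a Normal approximation gives roughly [0.421, 0.622].
Exact: F⁻¹(0.1) = 0.420; F⁻¹(0.9) = 0.623.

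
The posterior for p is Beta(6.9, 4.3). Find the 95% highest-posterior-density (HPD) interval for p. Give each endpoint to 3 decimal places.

The posterior is unimodal and skewed, so the HPD interval has equal density at both endpoints and is the shortest 95% interval.
Solving f(0.346) = f(0.876) with F(0.876) − F(0.346) = 0.95 gives [0.346, 0.876].
For comparison, the equal-tailed interval is [0.330, 0.863]; the HPD is narrower and shifted toward the mode.

[0.346, 0.876]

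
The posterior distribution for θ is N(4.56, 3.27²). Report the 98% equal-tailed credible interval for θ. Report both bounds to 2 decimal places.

[-3.05, 12.17]

The posterior is symmetric, so the 98% equal-tailed interval is θ = 4.56 ± z·3.27 with z = 2.326.
Half-width: 2.326 × 3.27 = 7.61.
4.56 − 7.61 = -3.05; 4.56 + 7.61 = 12.17.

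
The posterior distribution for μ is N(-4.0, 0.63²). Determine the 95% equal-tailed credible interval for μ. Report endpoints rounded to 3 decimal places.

The posterior is symmetric, so the 95% equal-tailed interval is μ = -4.0 ± z·0.63 with z = 1.960.
Half-width: 1.960 × 0.63 = 1.235.
-4.0 − 1.235 = -5.235; -4.0 + 1.235 = -2.765.

[-5.235, -2.765]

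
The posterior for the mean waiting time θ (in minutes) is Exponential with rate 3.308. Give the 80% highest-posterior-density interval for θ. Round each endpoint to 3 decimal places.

[0.000, 0.487]

The exponential density is strictly decreasing on [0, ∞), so the HPD interval is anchored at 0: [0, q] with P(θ ≤ q) = 0.80.
q = −ln(1 − 0.80) / 3.308 = 1.6094 / 3.308 = 0.487.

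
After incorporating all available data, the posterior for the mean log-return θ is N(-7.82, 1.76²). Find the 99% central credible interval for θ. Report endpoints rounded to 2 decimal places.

[-12.35, -3.29]

The posterior is symmetric, so the 99% equal-tailed interval is θ = -7.82 ± z·1.76 with z = 2.576.
Half-width: 2.576 × 1.76 = 4.53.
-7.82 − 4.53 = -12.35; -7.82 + 4.53 = -3.29.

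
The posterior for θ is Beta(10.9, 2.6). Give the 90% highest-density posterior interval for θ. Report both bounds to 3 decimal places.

The posterior is unimodal and skewed, so the HPD interval has equal density at both endpoints and is the shortest 90% interval.
Solving f(0.653) = f(0.970) with F(0.970) − F(0.653) = 0.90 gives [0.653, 0.970].
For comparison, the equal-tailed interval is [0.614, 0.948]; the HPD is narrower and shifted toward the mode.

[0.653, 0.970]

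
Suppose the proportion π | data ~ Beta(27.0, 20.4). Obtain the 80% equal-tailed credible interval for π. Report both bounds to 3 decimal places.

[0.477, 0.661]

Posterior: Beta(27.0, 20.4).
Equal-tailed 80% interval: the 0.1 and 0.9 quantiles of Beta(27.0, 20.4).
Posterior mean ≈ 0.570, SD ≈ 0.071; a Normal approximation gives roughly [0.478, 0.661].
Exact: F⁻¹(0.1) = 0.477; F⁻¹(0.9) = 0.661.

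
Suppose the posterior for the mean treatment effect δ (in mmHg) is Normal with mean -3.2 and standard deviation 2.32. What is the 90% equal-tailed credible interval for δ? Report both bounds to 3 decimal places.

[-7.016, 0.616]

The posterior is symmetric, so the 90% equal-tailed interval is δ = -3.2 ± z·2.32 with z = 1.645.
Half-width: 1.645 × 2.32 = 3.816.
-3.2 − 3.816 = -7.016; -3.2 + 3.816 = 0.616.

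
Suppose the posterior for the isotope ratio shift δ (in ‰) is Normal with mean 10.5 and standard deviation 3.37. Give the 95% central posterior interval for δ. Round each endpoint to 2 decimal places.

The posterior is symmetric, so the 95% equal-tailed interval is δ = 10.5 ± z·3.37 with z = 1.960.
Half-width: 1.960 × 3.37 = 6.61.
10.5 − 6.61 = 3.89; 10.5 + 6.61 = 17.11.

[3.89, 17.11]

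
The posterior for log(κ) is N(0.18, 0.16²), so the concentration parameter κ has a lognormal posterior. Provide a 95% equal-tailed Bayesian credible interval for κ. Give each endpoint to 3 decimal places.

[0.875, 1.638]

On the log scale the 95% interval is 0.18 ± 1.960 × 0.16 = [-0.1336, 0.4936].
Exponentiate: [e^-0.1336, e^0.4936] = [0.875, 1.638].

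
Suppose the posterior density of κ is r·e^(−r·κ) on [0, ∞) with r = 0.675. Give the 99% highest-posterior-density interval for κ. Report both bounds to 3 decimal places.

[0.000, 6.822]

The exponential density is strictly decreasing on [0, ∞), so the HPD interval is anchored at 0: [0, q] with P(κ ≤ q) = 0.99.
q = −ln(1 − 0.99) / 0.675 = 4.6052 / 0.675 = 6.822.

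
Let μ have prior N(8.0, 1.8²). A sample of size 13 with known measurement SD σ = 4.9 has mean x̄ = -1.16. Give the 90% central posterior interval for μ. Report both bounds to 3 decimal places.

[0.382, 3.950]

Posterior precision = 1/1.8² + 13/4.9² = 0.3086 + 0.5414 = 0.8501, so posterior SD = 1.0846.
Posterior mean = (8.0/1.8² + 13·-1.16/4.9²) / 0.8501 = 2.1657.
Interval: 2.1657 ± 1.645 × 1.0846 → [0.382, 3.950].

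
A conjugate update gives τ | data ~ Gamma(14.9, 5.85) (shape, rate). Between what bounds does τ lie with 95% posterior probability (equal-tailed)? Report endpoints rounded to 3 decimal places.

[1.422, 3.994]

Posterior: Gamma(shape 14.9, rate 5.85).
Equal-tailed 95% interval: Gamma(14.9, 5.85) quantiles at 0.025 and 0.975.
Posterior mean ≈ 2.547, SD ≈ 0.660; a Normal approximation gives roughly [1.254, 3.840].
Exact: lower = 1.422; upper = 3.994.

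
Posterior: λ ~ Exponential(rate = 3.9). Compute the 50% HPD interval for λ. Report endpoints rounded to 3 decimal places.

[0.000, 0.178]

The exponential density is strictly decreasing on [0, ∞), so the HPD interval is anchored at 0: [0, q] with P(λ ≤ q) = 0.50.
q = −ln(1 − 0.50) / 3.9 = 0.6931 / 3.9 = 0.178.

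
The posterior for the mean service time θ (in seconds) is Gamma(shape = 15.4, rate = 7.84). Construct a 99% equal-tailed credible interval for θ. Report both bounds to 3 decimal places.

[0.913, 3.491]

Posterior: Gamma(shape 15.4, rate 7.84).
Equal-tailed 99% interval: Gamma(15.4, 7.84) quantiles at 0.005 and 0.995.
Posterior mean ≈ 1.964, SD ≈ 0.501; a Normal approximation gives roughly [0.675, 3.254].
Exact: lower = 0.913; upper = 3.491.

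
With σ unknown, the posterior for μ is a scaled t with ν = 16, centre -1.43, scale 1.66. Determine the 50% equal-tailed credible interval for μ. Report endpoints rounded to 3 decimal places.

[-2.576, -0.284]

The t_16 distribution is symmetric; the 50% interval is -1.43 ± t·1.66 with t_{0.75,16} = 0.690.
Half-width: 0.690 × 1.66 = 1.146.
-1.43 − 1.146 = -2.576; -1.43 + 1.146 = -0.284.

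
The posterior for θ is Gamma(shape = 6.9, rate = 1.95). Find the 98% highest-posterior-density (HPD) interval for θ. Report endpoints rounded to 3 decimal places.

The posterior is unimodal and skewed, so the HPD interval has equal density at both endpoints and is the shortest 98% interval.
Solving f(0.951) = f(6.982) with F(6.982) − F(0.951) = 0.98 gives [0.951, 6.982].
For comparison, the equal-tailed interval is [1.166, 7.398]; the HPD is narrower and shifted toward the mode.

[0.951, 6.982]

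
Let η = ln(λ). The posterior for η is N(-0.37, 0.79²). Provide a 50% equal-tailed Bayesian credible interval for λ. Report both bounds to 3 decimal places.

[0.405, 1.177]

On the log scale the 50% interval is -0.37 ± 0.674 × 0.79 = [-0.9028, 0.1628].
Exponentiate: [e^-0.9028, e^0.1628] = [0.405, 1.177].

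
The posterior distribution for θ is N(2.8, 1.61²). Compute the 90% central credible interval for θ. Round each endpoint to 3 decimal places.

The posterior is symmetric, so the 90% equal-tailed interval is θ = 2.8 ± z·1.61 with z = 1.645.
Half-width: 1.645 × 1.61 = 2.648.
2.8 − 2.648 = 0.152; 2.8 + 2.648 = 5.448.

[0.152, 5.448]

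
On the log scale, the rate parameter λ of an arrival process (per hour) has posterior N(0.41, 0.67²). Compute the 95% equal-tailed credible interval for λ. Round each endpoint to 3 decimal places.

On the log scale the 95% interval is 0.41 ± 1.960 × 0.67 = [-0.9032, 1.7232].
Exponentiate: [e^-0.9032, e^1.7232] = [0.405, 5.602].

[0.405, 5.602]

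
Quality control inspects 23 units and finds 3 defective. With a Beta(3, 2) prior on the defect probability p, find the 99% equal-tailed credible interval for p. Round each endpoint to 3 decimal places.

[0.061, 0.441]

Posterior: Beta(3+3, 2+20) = Beta(6, 22).
Equal-tailed 99% interval: the 0.005 and 0.995 quantiles of Beta(6, 22).
Posterior mean ≈ 0.214, SD ≈ 0.076; a Normal approximation gives roughly [0.018, 0.411].
Exact: F⁻¹(0.005) = 0.061; F⁻¹(0.995) = 0.441.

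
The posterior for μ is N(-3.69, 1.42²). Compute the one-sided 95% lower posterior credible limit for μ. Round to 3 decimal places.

-6.026

Need L with P(μ ≥ L) = 0.95: L = -3.69 − z_{0.05}·1.42.
z = 1.645; L = -3.69 − 1.645 × 1.42 = -6.026.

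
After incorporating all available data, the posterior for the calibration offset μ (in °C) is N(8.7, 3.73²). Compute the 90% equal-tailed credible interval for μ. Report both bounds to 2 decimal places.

[2.56, 14.84]

The posterior is symmetric, so the 90% equal-tailed interval is μ = 8.7 ± z·3.73 with z = 1.645.
Half-width: 1.645 × 3.73 = 6.14.
8.7 − 6.14 = 2.56; 8.7 + 6.14 = 14.84.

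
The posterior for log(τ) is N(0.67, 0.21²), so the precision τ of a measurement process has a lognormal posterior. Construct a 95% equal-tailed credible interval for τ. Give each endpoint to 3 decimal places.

On the log scale the 95% interval is 0.67 ± 1.960 × 0.21 = [0.2584, 1.0816].
Exponentiate: [e^0.2584, e^1.0816] = [1.295, 2.949].

[1.295, 2.949]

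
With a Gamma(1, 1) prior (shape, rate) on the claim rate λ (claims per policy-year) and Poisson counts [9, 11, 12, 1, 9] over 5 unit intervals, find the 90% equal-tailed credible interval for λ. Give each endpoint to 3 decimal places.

[5.469, 9.054]

Posterior: Gamma(1+42, 1+5) = Gamma(43, 6) (shape, rate).
Equal-tailed 90% interval: Gamma(43, 6) quantiles at 0.05 and 0.95.
Posterior mean ≈ 7.167, SD ≈ 1.093; a Normal approximation gives roughly [5.369, 8.964].
Exact: lower = 5.469; upper = 9.054.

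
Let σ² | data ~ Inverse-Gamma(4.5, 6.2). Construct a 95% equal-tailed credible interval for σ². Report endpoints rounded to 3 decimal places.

Inverse-Gamma(4.5, 6.2) quantiles: F⁻¹(0.025) and F⁻¹(0.975).
Equivalently, 1/σ² ~ Gamma(4.5, rate = 6.2); invert its 0.975 and 0.025 quantiles.
Posterior mean ≈ 1.771, SD ≈ 1.120; a Normal approximation gives roughly [-0.424, 3.967].
Exact: lower = 0.652; upper = 4.592.

[0.652, 4.592]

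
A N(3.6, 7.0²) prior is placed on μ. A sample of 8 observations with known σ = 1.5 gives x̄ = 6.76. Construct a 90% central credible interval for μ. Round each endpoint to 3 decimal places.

[5.872, 7.612]

Posterior precision = 1/7.0² + 8/1.5² = 0.0204 + 3.5556 = 3.5760, so posterior SD = 0.5288.
Posterior mean = (3.6/7.0² + 8·6.76/1.5²) / 3.5760 = 6.7420.
Interval: 6.7420 ± 1.645 × 0.5288 → [5.872, 7.612].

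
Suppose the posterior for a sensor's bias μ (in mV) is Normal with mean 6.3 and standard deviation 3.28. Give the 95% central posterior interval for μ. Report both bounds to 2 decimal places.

[-0.13, 12.73]

The posterior is symmetric, so the 95% equal-tailed interval is μ = 6.3 ± z·3.28 with z = 1.960.
Half-width: 1.960 × 3.28 = 6.43.
6.3 − 6.43 = -0.13; 6.3 + 6.43 = 12.73.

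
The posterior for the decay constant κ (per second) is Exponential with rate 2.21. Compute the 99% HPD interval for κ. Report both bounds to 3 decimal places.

[0.000, 2.084]

The exponential density is strictly decreasing on [0, ∞), so the HPD interval is anchored at 0: [0, q] with P(κ ≤ q) = 0.99.
q = −ln(1 − 0.99) / 2.21 = 4.6052 / 2.21 = 2.084.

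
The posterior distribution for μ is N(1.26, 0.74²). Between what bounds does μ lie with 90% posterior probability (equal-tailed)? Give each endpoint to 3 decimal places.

The posterior is symmetric, so the 90% equal-tailed interval is μ = 1.26 ± z·0.74 with z = 1.645.
Half-width: 1.645 × 0.74 = 1.217.
1.26 − 1.217 = 0.043; 1.26 + 1.217 = 2.477.

[0.043, 2.477]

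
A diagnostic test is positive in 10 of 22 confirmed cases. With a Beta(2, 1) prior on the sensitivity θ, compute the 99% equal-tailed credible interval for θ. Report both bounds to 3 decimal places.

[0.240, 0.726]

Posterior: Beta(2+10, 1+12) = Beta(12, 13).
Equal-tailed 99% interval: the 0.005 and 0.995 quantiles of Beta(12, 13).
Posterior mean ≈ 0.480, SD ≈ 0.098; a Normal approximation gives roughly [0.228, 0.732].
Exact: F⁻¹(0.005) = 0.240; F⁻¹(0.995) = 0.726.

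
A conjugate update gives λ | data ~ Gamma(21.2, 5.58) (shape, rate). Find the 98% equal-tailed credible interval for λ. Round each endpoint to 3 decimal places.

[2.146, 5.977]

Posterior: Gamma(shape 21.2, rate 5.58).
Equal-tailed 98% interval: Gamma(21.2, 5.58) quantiles at 0.01 and 0.99.
Posterior mean ≈ 3.799, SD ≈ 0.825; a Normal approximation gives roughly [1.880, 5.719].
Exact: lower = 2.146; upper = 5.977.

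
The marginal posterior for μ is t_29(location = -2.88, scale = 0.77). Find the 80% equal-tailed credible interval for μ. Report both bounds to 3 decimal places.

[-3.890, -1.870]

The t_29 distribution is symmetric; the 80% interval is -2.88 ± t·0.77 with t_{0.9,29} = 1.311.
Half-width: 1.311 × 0.77 = 1.010.
-2.88 − 1.010 = -3.890; -2.88 + 1.010 = -1.870.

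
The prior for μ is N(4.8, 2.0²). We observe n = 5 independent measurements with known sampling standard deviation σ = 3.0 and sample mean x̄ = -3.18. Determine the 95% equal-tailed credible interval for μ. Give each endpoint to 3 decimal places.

[-2.887, 1.480]

Posterior precision = 1/2.0² + 5/3.0² = 0.2500 + 0.5556 = 0.8056, so posterior SD = 1.1142.
Posterior mean = (4.8/2.0² + 5·-3.18/3.0²) / 0.8056 = -0.7034.
Interval: -0.7034 ± 1.960 × 1.1142 → [-2.887, 1.480].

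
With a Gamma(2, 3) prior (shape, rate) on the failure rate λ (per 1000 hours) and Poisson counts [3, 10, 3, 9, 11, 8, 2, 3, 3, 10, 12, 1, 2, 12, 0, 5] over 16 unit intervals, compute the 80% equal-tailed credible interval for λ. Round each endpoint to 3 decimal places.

[4.404, 5.724]

Posterior: Gamma(2+94, 3+16) = Gamma(96, 19) (shape, rate).
Equal-tailed 80% interval: Gamma(96, 19) quantiles at 0.1 and 0.9.
Posterior mean ≈ 5.053, SD ≈ 0.516; a Normal approximation gives roughly [4.392, 5.714].
Exact: lower = 4.404; upper = 5.724.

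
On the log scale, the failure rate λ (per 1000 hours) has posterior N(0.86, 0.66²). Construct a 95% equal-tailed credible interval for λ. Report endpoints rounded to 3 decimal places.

[0.648, 8.616]

On the log scale the 95% interval is 0.86 ± 1.960 × 0.66 = [-0.4336, 2.1536].
Exponentiate: [e^-0.4336, e^2.1536] = [0.648, 8.616].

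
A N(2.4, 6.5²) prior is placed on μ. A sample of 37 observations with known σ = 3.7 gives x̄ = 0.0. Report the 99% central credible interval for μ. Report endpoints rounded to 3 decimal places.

Posterior precision = 1/6.5² + 37/3.7² = 0.0237 + 2.7027 = 2.7264, so posterior SD = 0.6056.
Posterior mean = (2.4/6.5² + 37·0.0/3.7²) / 2.7264 = 0.0208.
Interval: 0.0208 ± 2.576 × 0.6056 → [-1.539, 1.581].

[-1.539, 1.581]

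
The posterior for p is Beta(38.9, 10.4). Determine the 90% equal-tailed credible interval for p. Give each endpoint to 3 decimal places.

[0.688, 0.877]

Posterior: Beta(38.9, 10.4).
Equal-tailed 90% interval: the 0.05 and 0.95 quantiles of Beta(38.9, 10.4).
Posterior mean ≈ 0.789, SD ≈ 0.058; a Normal approximation gives roughly [0.694, 0.884].
Exact: F⁻¹(0.05) = 0.688; F⁻¹(0.95) = 0.877.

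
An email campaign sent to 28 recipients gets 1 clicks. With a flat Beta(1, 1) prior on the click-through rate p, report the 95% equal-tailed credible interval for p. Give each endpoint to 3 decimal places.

Posterior: Beta(1+1, 1+27) = Beta(2, 28).
Equal-tailed 95% interval: the 0.025 and 0.975 quantiles of Beta(2, 28).
Posterior mean ≈ 0.067, SD ≈ 0.045; a Normal approximation gives roughly [-0.021, 0.154].
Exact: F⁻¹(0.025) = 0.008; F⁻¹(0.975) = 0.178.

[0.008, 0.178]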